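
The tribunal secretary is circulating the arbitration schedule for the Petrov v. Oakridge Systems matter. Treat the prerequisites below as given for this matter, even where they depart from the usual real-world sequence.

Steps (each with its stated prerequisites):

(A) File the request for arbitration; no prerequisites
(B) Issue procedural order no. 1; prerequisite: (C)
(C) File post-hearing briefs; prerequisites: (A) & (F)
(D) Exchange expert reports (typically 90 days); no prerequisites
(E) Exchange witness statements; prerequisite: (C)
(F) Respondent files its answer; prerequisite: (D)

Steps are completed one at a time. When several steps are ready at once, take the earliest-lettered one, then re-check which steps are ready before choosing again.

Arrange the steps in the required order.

Nothing is required for (A) and (D). (A) has the earlier label → (A) first.
(D) is the only step now ready → (D).
That leaves (F) as the only ready step → (F).
Next only (C) has its prerequisites met → (C).
(B) and (E) are both available; (B) has the earlier label → (B).
(E) needed (C), now all done → (E).

(A) (D) (F) (C) (B) (E)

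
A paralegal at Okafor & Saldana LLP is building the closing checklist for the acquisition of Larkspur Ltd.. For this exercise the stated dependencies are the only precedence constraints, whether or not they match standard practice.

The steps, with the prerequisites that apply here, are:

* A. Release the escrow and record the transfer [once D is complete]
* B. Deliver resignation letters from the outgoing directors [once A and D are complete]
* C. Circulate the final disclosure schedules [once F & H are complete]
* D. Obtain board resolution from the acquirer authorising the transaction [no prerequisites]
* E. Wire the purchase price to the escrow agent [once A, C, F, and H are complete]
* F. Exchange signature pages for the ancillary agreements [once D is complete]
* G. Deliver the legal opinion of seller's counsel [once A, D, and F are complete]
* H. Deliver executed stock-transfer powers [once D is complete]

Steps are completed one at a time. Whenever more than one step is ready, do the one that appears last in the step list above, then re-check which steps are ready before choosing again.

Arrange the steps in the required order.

D, H, F, C, A, G, E, B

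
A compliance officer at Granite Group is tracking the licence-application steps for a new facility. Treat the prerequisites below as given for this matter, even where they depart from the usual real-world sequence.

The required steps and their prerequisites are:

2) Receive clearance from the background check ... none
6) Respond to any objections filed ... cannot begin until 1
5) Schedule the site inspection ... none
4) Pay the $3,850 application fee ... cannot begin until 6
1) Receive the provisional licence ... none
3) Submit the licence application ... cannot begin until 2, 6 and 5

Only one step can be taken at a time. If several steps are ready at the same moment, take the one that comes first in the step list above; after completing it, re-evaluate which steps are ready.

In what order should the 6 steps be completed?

2 5 1 6 4 3

Nothing is required for 2, 5 and 1. 2 is listed earlier → 2 first.
5 and 1 are both available; 5 is listed earlier → 5.
Next only 1 has its prerequisites met → 1.
6 needed 1, now all done → 6.
4 and 3 are both available; 4 is listed earlier → 4.
That leaves 3 as the only ready step → 3.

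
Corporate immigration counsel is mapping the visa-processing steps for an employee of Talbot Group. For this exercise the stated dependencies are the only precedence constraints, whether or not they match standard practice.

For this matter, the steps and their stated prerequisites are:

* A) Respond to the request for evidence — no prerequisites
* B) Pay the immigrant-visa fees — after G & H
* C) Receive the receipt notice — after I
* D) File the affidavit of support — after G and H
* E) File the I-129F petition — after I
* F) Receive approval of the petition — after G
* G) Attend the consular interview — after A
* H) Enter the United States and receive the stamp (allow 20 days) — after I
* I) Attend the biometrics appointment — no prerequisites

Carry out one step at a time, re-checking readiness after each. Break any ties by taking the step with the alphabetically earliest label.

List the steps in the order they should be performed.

Nothing is required for A and I. A has the earlier label → A first.
G and I are both available; G has the earlier label → G.
Ready: F and I. F has the earlier label → F.
I is the only step now ready → I.
C, E and H are all available; C has the earlier label → C.
E and H are both available; E has the earlier label → E.
H needed I, now all done → H.
Ready: B and D. B has the earlier label → B.
D needed G and H, now all done → D.

A → G → F → I → C → E → H → B → D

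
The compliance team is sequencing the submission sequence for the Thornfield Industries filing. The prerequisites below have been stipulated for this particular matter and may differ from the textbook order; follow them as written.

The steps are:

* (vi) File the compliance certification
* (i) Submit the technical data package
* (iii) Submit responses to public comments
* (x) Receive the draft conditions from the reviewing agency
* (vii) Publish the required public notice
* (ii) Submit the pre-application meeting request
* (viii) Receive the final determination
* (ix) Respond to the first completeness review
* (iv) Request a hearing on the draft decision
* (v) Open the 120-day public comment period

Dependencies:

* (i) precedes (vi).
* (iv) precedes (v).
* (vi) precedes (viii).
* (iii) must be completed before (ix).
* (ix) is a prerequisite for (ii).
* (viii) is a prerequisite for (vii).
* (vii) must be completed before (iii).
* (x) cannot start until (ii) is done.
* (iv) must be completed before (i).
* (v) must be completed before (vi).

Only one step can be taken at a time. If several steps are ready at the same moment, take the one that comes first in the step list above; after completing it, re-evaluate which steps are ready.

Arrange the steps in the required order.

(iv) (i) (v) (vi) (viii) (vii) (iii) (ix) (ii) (x)

(iv) is the only step with nothing outstanding, so it goes first.
(i) and (v) are both available; (i) is listed earlier → (i).
(v) is the only step now ready → (v).
Next only (vi) has its prerequisites met → (vi).
(viii) needed (vi), now all done → (viii).
(vii) is the only step now ready → (vii).
That leaves (iii) as the only ready step → (iii).
Next only (ix) has its prerequisites met → (ix).
Next only (ii) has its prerequisites met → (ii).
That leaves (x) as the only ready step → (x).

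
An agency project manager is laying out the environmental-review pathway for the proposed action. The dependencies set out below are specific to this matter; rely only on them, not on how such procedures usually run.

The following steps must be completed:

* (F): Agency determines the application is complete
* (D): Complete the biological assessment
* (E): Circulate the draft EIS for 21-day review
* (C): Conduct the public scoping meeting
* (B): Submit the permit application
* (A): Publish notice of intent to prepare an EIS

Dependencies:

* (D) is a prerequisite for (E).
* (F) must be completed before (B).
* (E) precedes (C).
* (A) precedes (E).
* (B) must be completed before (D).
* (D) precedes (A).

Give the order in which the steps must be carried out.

(F) is the only step with nothing outstanding, so it goes first.
Next only (B) has its prerequisites met → (B).
That leaves (D) as the only ready step → (D).
That leaves (A) as the only ready step → (A).
(E) is the only step now ready → (E).
(C) is the only step now ready → (C).

(F), (B), (D), (A), (E), (C)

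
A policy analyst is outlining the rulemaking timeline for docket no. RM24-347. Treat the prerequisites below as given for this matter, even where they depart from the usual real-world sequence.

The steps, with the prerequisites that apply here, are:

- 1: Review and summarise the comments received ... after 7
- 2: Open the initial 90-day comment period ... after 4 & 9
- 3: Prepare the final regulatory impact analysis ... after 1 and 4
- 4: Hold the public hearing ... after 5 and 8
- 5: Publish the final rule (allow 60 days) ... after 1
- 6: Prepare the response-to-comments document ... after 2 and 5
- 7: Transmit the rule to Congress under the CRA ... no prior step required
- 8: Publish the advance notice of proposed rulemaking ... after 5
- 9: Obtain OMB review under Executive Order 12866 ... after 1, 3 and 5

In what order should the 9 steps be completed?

7 1 5 8 4 3 9 2 6

Only 7 has no prerequisites, so it is first.
1 needed 7, now all done → 1.
5 needed 1, now all done → 5.
8 is the only step now ready → 8.
4 is the only step now ready → 4.
That leaves 3 as the only ready step → 3.
9 is the only step now ready → 9.
Next only 2 has its prerequisites met → 2.
That leaves 6 as the only ready step → 6.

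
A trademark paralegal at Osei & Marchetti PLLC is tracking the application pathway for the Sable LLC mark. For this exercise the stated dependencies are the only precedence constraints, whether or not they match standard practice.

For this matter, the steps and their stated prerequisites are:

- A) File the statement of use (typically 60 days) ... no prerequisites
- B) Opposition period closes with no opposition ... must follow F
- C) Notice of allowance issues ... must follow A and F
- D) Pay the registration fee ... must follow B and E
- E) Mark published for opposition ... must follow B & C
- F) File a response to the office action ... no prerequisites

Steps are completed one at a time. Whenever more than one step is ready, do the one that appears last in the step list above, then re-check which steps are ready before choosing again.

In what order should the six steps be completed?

F, B, A, C, E, D

Nothing is required for F and A. F is listed later → F first.
Now B and A have their prerequisites met. B is listed later, so B next.
A is the only step now ready → A.
C is the only step now ready → C.
E needed C and B, now all done → E.
D needed E and B, now all done → D.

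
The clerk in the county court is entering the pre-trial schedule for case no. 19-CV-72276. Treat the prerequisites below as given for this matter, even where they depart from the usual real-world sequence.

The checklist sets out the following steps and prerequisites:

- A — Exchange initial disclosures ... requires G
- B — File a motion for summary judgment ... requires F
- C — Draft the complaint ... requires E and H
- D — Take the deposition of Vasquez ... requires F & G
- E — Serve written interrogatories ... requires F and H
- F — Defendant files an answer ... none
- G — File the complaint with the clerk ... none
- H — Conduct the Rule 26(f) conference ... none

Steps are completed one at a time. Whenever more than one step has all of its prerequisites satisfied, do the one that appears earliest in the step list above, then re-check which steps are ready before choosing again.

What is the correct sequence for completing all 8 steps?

F → B → G → A → D → H → E → C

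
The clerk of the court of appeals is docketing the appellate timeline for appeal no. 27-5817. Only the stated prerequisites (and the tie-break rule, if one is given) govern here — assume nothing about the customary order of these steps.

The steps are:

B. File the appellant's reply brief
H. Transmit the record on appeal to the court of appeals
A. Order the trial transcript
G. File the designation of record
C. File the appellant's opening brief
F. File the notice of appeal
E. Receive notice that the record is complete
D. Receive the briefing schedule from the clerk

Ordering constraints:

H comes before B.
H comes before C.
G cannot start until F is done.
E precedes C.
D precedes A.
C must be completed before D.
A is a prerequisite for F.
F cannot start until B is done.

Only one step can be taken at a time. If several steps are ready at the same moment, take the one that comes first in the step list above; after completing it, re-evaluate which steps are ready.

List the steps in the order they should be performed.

H → B → E → C → D → A → F → G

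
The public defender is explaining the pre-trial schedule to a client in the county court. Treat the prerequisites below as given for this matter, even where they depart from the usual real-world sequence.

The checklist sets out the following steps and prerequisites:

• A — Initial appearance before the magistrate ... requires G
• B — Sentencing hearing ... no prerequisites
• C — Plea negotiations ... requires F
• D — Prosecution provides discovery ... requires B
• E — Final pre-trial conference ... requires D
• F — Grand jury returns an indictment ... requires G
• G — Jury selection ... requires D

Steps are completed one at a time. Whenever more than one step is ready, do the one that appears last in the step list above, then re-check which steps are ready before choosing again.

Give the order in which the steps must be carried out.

B → D → G → F → E → C → A

B is the only step with nothing outstanding, so it goes first.
Next only D has its prerequisites met → D.
Ready: G and E. G is listed later → G.
F and A now also ready, so the ready set is {F, E, A}; F is listed later → F.
Ready: E, C and A. E is listed later → E.
Ready: C and A. C is listed later → C.
Next only A has its prerequisites met → A.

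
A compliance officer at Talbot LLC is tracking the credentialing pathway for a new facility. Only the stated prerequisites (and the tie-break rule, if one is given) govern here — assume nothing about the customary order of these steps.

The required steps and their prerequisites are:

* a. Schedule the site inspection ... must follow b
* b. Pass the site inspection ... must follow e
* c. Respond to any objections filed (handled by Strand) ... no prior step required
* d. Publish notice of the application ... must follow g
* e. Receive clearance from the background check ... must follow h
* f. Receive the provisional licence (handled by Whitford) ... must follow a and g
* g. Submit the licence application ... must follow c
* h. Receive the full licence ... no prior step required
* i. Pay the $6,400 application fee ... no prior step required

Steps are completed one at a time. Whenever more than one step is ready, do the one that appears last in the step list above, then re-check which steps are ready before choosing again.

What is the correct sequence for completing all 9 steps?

Nothing is required for i, h and c. i is listed later → i first.
h and c are both available; h is listed later → h.
Now e and c have their prerequisites met. e is listed later, so e next.
c and b are both available; c is listed later → c.
Now g and b have their prerequisites met. g is listed later, so g next.
Now d and b have their prerequisites met. d is listed later, so d next.
b needed e, now all done → b.
Next only a has its prerequisites met → a.
f needed g and a, now all done → f.

i → h → e → c → g → d → b → a → f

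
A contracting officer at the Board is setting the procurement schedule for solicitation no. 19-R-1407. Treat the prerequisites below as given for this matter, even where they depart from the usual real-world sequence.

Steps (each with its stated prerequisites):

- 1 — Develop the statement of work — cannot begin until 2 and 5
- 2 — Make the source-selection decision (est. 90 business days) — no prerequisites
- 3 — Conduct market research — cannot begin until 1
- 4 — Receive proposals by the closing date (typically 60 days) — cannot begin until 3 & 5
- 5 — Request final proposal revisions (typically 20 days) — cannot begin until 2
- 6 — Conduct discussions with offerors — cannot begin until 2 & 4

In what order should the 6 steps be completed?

2 is the only step with nothing outstanding, so it goes first.
5 is the only step now ready → 5.
Next only 1 has its prerequisites met → 1.
3 is the only step now ready → 3.
4 is the only step now ready → 4.
6 is the only step now ready → 6.

2 → 5 → 1 → 3 → 4 → 6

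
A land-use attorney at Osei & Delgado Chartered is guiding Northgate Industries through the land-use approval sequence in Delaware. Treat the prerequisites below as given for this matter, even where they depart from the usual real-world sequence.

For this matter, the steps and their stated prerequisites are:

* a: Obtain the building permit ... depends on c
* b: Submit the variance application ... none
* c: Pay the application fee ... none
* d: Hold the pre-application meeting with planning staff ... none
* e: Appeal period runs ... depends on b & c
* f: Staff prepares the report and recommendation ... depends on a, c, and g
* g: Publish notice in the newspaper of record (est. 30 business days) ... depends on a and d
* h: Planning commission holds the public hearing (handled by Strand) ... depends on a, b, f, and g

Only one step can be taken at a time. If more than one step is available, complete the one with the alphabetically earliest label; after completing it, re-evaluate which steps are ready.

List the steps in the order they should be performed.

b, c, a, d, e, g, f, h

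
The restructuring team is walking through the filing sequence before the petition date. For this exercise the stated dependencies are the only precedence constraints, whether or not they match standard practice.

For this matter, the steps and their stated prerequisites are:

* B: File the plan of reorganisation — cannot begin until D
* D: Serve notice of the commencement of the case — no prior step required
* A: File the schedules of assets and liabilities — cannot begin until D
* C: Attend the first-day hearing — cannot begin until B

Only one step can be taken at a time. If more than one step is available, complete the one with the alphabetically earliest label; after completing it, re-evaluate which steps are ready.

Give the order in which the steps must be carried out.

D has no prerequisites → D first.
A and B are both available; A has the earlier label → A.
That leaves B as the only ready step → B.
That leaves C as the only ready step → C.

D A B C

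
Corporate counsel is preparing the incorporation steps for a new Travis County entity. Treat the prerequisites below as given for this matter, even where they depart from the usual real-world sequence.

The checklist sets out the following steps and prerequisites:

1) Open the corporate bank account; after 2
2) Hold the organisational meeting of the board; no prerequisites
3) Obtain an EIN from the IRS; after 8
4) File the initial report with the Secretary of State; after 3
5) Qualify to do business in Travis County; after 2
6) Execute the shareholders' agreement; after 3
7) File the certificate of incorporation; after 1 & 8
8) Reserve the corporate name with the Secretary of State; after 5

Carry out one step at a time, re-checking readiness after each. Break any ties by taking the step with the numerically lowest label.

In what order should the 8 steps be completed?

2 → 1 → 5 → 8 → 3 → 4 → 6 → 7

2 has no prerequisites → 2 first.
Now 1 and 5 have their prerequisites met. 1 has the earlier label, so 1 next.
That leaves 5 as the only ready step → 5.
8 needed 5, now all done → 8.
Ready: 3 and 7. 3 has the earlier label → 3.
4 and 6 now also ready, so the ready set is {4, 6, 7}; 4 has the earlier label → 4.
Ready: 6 and 7. 6 has the earlier label → 6.
7 needed 1 and 8, now all done → 7.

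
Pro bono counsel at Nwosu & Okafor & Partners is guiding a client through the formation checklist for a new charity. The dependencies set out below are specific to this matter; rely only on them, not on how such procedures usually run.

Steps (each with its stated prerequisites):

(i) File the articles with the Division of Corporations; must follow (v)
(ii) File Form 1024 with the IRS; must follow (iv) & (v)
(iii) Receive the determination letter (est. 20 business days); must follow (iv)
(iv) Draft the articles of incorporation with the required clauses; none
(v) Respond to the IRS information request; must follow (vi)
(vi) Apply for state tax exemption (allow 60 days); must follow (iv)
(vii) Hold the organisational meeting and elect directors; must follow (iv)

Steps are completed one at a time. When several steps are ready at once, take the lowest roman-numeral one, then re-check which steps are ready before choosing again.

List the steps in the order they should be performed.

(iv), (iii), (vi), (v), (i), (ii), (vii)

Only (iv) has no prerequisites, so it is first.
Now (iii), (vi) and (vii) have their prerequisites met. (iii) has the earlier label, so (iii) next.
(vi) and (vii) are both available; (vi) has the earlier label → (vi).
(v) and (vii) are both available; (v) has the earlier label → (v).
(i) and (ii) now also ready, so the ready set is {(i), (ii), (vii)}; (i) has the earlier label → (i).
(ii) and (vii) are both available; (ii) has the earlier label → (ii).
(vii) needed (iv), now all done → (vii).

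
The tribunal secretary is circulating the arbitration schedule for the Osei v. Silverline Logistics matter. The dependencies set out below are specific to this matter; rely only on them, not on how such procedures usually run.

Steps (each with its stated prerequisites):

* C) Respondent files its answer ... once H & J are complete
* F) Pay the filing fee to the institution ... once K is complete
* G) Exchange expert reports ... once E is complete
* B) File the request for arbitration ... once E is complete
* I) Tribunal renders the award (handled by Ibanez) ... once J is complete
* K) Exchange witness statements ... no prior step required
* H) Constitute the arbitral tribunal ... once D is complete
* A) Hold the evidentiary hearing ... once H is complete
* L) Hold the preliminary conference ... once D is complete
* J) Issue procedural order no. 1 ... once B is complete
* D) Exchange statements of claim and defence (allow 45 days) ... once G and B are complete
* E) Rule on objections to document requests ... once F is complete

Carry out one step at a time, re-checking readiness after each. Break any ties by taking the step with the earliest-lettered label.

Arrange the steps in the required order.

K F E B G D H A J C I L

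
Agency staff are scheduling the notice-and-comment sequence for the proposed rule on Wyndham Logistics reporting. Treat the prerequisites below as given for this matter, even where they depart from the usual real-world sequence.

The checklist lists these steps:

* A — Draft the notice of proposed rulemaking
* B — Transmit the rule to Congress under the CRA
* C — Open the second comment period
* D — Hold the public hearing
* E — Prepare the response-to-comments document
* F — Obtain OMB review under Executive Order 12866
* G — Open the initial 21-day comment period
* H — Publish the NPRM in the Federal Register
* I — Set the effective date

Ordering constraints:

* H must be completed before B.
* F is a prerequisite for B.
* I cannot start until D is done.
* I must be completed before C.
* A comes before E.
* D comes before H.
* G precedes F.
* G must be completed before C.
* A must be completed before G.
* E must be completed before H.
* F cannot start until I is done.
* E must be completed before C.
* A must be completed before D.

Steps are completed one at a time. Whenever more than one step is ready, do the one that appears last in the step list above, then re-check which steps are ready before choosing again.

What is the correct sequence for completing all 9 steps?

A is the only step with nothing outstanding, so it goes first.
Ready: G, E and D. G is listed later → G.
E and D are both available; E is listed later → E.
D needed A, now all done → D.
Now I and H have their prerequisites met. I is listed later, so I next.
Now H, F and C have their prerequisites met. H is listed later, so H next.
F and C are both available; F is listed later → F.
B now also ready, so the ready set is {C, B}; C is listed later → C.
B needed H and F, now all done → B.

A → G → E → D → I → H → F → C → B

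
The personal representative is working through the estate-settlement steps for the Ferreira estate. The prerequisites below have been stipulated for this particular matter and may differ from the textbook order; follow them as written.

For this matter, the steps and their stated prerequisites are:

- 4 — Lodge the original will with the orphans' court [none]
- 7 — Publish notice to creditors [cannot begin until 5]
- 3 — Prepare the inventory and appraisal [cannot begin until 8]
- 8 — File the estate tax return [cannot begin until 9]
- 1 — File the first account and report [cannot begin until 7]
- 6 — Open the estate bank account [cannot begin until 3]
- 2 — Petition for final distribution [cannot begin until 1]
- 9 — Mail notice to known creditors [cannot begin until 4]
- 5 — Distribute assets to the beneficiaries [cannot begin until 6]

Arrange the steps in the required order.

Only 4 has no prerequisites, so it is first.
Next only 9 has its prerequisites met → 9.
Next only 8 has its prerequisites met → 8.
3 is the only step now ready → 3.
6 needed 3, now all done → 6.
5 is the only step now ready → 5.
Next only 7 has its prerequisites met → 7.
1 needed 7, now all done → 1.
2 needed 1, now all done → 2.

4 9 8 3 6 5 7 1 2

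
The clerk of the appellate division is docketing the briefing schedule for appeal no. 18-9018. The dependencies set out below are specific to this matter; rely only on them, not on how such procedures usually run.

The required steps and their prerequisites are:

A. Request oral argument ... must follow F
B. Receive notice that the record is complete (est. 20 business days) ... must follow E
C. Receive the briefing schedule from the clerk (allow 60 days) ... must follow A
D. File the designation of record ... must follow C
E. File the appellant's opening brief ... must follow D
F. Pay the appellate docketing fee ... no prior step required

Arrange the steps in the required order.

F → A → C → D → E → B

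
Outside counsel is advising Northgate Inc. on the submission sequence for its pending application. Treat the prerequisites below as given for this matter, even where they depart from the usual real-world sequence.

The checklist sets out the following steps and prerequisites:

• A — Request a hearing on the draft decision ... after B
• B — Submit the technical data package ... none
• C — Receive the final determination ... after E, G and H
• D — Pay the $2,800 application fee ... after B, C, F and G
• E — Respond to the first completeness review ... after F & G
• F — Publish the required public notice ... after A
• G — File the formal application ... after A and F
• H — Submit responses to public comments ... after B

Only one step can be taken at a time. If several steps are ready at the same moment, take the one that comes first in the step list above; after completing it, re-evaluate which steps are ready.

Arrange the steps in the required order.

Only B has no prerequisites, so it is first.
A and H are both available; A is listed earlier → A.
Now F and H have their prerequisites met. F is listed earlier, so F next.
Ready: G and H. G is listed earlier → G.
E now also ready, so the ready set is {E, H}; E is listed earlier → E.
H needed B, now all done → H.
That leaves C as the only ready step → C.
Next only D has its prerequisites met → D.

B A F G E H C D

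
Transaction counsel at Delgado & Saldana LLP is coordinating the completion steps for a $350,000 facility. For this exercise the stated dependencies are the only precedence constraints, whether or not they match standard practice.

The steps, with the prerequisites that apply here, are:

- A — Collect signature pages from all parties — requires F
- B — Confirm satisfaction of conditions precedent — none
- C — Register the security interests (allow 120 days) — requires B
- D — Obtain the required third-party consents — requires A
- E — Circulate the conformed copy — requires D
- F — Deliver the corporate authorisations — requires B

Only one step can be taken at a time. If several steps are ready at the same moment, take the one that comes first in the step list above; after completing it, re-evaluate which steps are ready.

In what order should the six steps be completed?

B C F A D E

B is the only step with nothing outstanding, so it goes first.
Ready: C and F. C is listed earlier → C.
That leaves F as the only ready step → F.
A needed F, now all done → A.
D needed A, now all done → D.
Next only E has its prerequisites met → E.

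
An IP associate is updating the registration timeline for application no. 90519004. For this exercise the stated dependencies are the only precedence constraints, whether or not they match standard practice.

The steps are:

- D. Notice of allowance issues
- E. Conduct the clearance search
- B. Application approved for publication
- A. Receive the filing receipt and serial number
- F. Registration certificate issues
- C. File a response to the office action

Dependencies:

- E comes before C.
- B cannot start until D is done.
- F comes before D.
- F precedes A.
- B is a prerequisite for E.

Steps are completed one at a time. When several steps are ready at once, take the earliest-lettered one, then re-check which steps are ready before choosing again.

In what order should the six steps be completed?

F has no prerequisites → F first.
A and D are both available; A has the earlier label → A.
Next only D has its prerequisites met → D.
B is the only step now ready → B.
E is the only step now ready → E.
C is the only step now ready → C.

F, A, D, B, E, C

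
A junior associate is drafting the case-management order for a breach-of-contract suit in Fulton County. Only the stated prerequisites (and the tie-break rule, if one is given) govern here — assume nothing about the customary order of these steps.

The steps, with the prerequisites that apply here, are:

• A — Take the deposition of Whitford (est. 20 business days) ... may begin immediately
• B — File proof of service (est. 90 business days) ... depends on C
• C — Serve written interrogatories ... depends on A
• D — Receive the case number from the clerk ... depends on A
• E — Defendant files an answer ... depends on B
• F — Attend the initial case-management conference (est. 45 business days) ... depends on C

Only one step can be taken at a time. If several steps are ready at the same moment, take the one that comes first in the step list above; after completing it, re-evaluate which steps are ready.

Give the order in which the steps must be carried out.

A, C, B, D, E, F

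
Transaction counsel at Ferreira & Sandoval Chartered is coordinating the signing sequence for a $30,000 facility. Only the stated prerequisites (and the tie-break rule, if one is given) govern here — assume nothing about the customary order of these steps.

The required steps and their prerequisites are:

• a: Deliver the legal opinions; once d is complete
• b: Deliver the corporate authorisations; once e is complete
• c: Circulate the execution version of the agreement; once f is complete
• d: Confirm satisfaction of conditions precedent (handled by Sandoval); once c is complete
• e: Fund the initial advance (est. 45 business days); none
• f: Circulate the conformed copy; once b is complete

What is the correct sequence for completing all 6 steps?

e has no prerequisites → e first.
b is the only step now ready → b.
f is the only step now ready → f.
That leaves c as the only ready step → c.
Next only d has its prerequisites met → d.
a needed d, now all done → a.

e → b → f → c → d → a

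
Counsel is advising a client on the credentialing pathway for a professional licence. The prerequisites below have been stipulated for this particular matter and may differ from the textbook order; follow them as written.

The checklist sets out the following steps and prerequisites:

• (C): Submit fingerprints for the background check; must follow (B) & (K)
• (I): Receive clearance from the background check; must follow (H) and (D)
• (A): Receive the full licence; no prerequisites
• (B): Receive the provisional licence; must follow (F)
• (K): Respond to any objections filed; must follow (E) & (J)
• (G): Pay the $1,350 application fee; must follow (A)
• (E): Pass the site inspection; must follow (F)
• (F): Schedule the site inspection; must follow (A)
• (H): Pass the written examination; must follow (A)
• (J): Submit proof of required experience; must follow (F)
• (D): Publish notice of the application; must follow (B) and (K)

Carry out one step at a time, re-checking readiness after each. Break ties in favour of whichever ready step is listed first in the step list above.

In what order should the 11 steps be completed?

(A) → (G) → (F) → (B) → (E) → (H) → (J) → (K) → (C) → (D) → (I)

Only (A) has no prerequisites, so it is first.
Now (G), (F) and (H) have their prerequisites met. (G) is listed earlier, so (G) next.
Ready: (F) and (H). (F) is listed earlier → (F).
(B), (E) and (J) now also ready, so the ready set is {(B), (E), (H), (J)}; (B) is listed earlier → (B).
(E), (H) and (J) are all available; (E) is listed earlier → (E).
Now (H) and (J) have their prerequisites met. (H) is listed earlier, so (H) next.
Next only (J) has its prerequisites met → (J).
Next only (K) has its prerequisites met → (K).
Ready: (C) and (D). (C) is listed earlier → (C).
(D) is the only step now ready → (D).
(I) needed (H) and (D), now all done → (I).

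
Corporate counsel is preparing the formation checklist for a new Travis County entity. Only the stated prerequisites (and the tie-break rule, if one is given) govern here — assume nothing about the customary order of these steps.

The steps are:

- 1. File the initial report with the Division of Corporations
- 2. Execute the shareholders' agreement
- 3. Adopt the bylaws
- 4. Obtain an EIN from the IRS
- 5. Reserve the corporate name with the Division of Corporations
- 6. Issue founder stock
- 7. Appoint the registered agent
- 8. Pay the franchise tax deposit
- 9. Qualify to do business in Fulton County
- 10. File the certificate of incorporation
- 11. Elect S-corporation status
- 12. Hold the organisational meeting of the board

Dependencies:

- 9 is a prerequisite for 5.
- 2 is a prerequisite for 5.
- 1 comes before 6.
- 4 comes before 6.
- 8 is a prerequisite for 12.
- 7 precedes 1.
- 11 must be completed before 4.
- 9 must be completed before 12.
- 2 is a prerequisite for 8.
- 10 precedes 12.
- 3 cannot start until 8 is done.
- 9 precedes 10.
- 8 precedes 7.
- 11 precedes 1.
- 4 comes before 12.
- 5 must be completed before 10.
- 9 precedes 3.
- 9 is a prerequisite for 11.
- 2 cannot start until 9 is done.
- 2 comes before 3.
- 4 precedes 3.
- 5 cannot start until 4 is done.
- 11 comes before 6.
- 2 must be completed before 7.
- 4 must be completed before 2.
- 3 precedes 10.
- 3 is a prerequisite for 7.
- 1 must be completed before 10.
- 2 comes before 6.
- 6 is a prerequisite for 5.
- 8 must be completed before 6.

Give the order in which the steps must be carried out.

Only 9 has no prerequisites, so it is first.
11 needed 9, now all done → 11.
4 needed 11, now all done → 4.
2 is the only step now ready → 2.
8 needed 2, now all done → 8.
3 is the only step now ready → 3.
7 needed 2, 3 and 8, now all done → 7.
Next only 1 has its prerequisites met → 1.
6 needed 1, 2, 4, 8 and 11, now all done → 6.
5 needed 2, 4, 6 and 9, now all done → 5.
10 needed 1, 3, 5 and 9, now all done → 10.
12 is the only step now ready → 12.

9 → 11 → 4 → 2 → 8 → 3 → 7 → 1 → 6 → 5 → 10 → 12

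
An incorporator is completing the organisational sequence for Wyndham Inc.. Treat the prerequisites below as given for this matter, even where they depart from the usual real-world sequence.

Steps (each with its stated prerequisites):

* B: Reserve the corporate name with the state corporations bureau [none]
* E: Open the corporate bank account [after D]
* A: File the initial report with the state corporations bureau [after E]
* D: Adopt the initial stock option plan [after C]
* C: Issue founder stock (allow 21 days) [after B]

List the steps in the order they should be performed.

B, C, D, E, A

Only B has no prerequisites, so it is first.
That leaves C as the only ready step → C.
That leaves D as the only ready step → D.
E is the only step now ready → E.
Next only A has its prerequisites met → A.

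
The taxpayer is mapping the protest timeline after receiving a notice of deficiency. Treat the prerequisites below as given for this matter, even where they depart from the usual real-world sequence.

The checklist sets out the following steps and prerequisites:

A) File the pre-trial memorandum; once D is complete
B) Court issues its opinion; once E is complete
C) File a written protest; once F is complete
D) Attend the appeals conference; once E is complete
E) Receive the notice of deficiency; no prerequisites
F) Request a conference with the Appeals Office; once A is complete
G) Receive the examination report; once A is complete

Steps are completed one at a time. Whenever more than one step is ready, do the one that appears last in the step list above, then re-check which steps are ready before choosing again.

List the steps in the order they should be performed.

E → D → B → A → G → F → C

E is the only step with nothing outstanding, so it goes first.
Ready: D and B. D is listed later → D.
Now B and A have their prerequisites met. B is listed later, so B next.
That leaves A as the only ready step → A.
Now G and F have their prerequisites met. G is listed later, so G next.
That leaves F as the only ready step → F.
C needed F, now all done → C.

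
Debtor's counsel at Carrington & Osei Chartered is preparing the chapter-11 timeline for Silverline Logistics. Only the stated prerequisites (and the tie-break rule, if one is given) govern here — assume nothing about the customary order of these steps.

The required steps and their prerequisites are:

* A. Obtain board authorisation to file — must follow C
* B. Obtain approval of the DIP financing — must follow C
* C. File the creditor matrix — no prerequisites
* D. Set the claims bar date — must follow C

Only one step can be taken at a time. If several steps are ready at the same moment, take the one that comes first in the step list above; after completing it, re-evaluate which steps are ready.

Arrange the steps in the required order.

Only C has no prerequisites, so it is first.
Ready: A, B and D. A is listed earlier → A.
B and D are both available; B is listed earlier → B.
Next only D has its prerequisites met → D.

C → A → B → D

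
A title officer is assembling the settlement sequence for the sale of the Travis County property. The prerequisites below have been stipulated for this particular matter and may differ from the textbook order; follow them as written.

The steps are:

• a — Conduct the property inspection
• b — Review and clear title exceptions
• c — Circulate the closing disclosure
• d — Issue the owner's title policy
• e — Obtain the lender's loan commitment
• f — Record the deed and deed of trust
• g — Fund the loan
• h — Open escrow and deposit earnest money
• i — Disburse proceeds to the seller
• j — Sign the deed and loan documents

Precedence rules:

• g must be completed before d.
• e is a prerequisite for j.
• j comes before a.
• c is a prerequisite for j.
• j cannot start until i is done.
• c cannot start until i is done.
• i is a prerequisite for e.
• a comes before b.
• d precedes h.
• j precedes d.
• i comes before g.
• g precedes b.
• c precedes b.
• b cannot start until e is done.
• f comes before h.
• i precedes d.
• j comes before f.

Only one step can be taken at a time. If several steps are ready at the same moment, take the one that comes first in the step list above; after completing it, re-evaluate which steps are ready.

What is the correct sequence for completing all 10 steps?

i, c, e, g, j, a, b, d, f, h

Only i has no prerequisites, so it is first.
c, e and g are all available; c is listed earlier → c.
Now e and g have their prerequisites met. e is listed earlier, so e next.
Ready: g and j. g is listed earlier → g.
j needed c, e and i, now all done → j.
a, d and f are all available; a is listed earlier → a.
b, d and f are all available; b is listed earlier → b.
d and f are both available; d is listed earlier → d.
Next only f has its prerequisites met → f.
h needed d and f, now all done → h.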